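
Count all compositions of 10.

Each of the 9 gaps between 10 units is either a break or not: 2^9 = 512.

512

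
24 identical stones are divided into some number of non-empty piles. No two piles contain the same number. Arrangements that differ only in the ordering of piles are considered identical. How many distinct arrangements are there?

122

Enumerating by decreasing first part gives 122 partitions in all.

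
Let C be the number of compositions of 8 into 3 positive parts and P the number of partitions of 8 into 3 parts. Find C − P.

16

Compositions: C(7,2) = 21.
Partitions of 8 into exactly 3 parts: 5.
Difference: 21 − 5 = 16.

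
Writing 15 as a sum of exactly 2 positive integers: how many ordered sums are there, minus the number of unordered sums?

7

Compositions: C(14,1) = 14.
Partitions of 15 into exactly 2 parts: 7.
Difference: 14 − 7 = 7.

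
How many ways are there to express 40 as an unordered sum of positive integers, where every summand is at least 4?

688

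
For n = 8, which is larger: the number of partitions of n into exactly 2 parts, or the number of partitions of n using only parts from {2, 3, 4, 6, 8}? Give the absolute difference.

Partitions of 8 into exactly 2 parts: 4.
Partitions of 8 using only parts from {2, 3, 4, 6, 8}: 6.
|4 − 6| = 2.

2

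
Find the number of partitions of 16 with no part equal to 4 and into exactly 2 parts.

7

Enumerating:
15, 1
14, 2
13, 3
11, 5
10, 6
9, 7
8, 8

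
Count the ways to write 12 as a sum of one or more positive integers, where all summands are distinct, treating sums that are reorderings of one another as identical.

15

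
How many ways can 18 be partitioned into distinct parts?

46

There are too many to list fully; the first 12 (by largest part) are:
18
17 + 1
16 + 2
15 + 3
15 + 2 + 1
14 + 4
14 + 3 + 1
13 + 5
13 + 4 + 1
13 + 3 + 2
12 + 6
12 + 5 + 1
…and 34 more, for 46 total.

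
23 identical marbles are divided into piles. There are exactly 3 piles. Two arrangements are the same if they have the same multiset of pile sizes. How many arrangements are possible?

A partial list (first 12 by largest part):
21 + 1 + 1
20 + 2 + 1
19 + 3 + 1
19 + 2 + 2
18 + 4 + 1
18 + 3 + 2
17 + 5 + 1
17 + 4 + 2
17 + 3 + 3
16 + 6 + 1
16 + 5 + 2
16 + 4 + 3
…and 32 more, for 44 total.

44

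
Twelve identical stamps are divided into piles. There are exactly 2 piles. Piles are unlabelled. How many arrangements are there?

6

Listing the qualifying partitions of 12:
11,1
10,2
9,3
8,4
7,5
6,6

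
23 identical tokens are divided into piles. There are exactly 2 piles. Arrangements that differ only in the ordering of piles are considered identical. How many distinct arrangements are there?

The partitions of 23 that satisfy the conditions:
22+1
21+2
20+3
19+4
18+5
17+6
16+7
15+8
14+9
13+10
12+11

11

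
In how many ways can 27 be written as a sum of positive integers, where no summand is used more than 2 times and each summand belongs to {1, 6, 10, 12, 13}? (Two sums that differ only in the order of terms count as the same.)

4

They are:
13, 13, 1
13, 12, 1, 1
13, 6, 6, 1, 1
10, 10, 6, 1
Counting gives 4.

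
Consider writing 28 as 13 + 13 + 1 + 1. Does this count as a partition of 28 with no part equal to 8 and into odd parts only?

The parts sum to 28, and the condition 'no summand equals 8' holds; the condition 'every summand is odd' holds.

Yes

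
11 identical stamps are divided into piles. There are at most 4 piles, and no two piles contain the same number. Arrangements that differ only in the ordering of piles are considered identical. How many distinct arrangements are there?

12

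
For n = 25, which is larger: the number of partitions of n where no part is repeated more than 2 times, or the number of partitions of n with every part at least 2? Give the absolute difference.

130

Partitions of 25 where no part is repeated more than 2 times: 513.
Partitions of 25 with every part at least 2: 383.
|513 − 383| = 130.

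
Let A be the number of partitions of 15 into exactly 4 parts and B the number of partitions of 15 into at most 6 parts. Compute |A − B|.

83

Partitions of 15 into exactly 4 parts: 27.
Partitions of 15 into at most 6 parts: 110.
|27 − 110| = 83.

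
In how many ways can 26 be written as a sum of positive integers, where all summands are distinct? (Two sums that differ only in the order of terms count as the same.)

Direct enumeration gives 165 partitions.

165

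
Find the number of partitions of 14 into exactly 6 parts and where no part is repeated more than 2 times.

3

They are:
5 + 3 + 2 + 2 + 1 + 1
4 + 4 + 2 + 2 + 1 + 1
4 + 3 + 3 + 2 + 1 + 1
Counting gives 3.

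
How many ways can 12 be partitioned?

77

Counting exhaustively, 77 partitions satisfy the conditions.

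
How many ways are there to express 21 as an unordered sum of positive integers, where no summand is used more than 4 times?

505

There are 505 such partitions.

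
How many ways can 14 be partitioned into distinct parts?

22

Listing the qualifying partitions of 14:
14
13,1
12,2
11,3
11,2,1
10,4
10,3,1
9,5
9,4,1
9,3,2
8,6
8,5,1
8,4,2
8,3,2,1
7,6,1
7,5,2
7,4,3
7,4,2,1
6,5,3
6,5,2,1
6,4,3,1
5,4,3,2
That's 22 in total.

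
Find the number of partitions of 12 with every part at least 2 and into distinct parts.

The partitions of 12 that satisfy the conditions:
12
10, 2
9, 3
8, 4
7, 5
7, 3, 2
6, 4, 2
5, 4, 3

8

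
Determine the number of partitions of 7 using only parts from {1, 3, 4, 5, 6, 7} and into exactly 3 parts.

2

The partitions of 7 that satisfy the conditions:
5 + 1 + 1
3 + 3 + 1
Counting gives 2.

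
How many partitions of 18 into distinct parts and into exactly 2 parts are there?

Listing the qualifying partitions of 18:
17 + 1
16 + 2
15 + 3
14 + 4
13 + 5
12 + 6
11 + 7
10 + 8

8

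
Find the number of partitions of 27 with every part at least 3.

191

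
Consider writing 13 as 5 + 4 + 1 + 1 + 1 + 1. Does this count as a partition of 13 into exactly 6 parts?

Yes

The parts sum to 13, and the condition 'there are exactly 6 summands' holds.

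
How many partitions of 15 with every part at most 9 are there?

157

Counting exhaustively, 157 partitions satisfy the conditions.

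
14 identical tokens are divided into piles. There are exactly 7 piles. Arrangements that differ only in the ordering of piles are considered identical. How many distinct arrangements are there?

15

The partitions of 14 that satisfy the conditions:
8 + 1 + 1 + 1 + 1 + 1 + 1
7 + 2 + 1 + 1 + 1 + 1 + 1
6 + 3 + 1 + 1 + 1 + 1 + 1
6 + 2 + 2 + 1 + 1 + 1 + 1
5 + 4 + 1 + 1 + 1 + 1 + 1
5 + 3 + 2 + 1 + 1 + 1 + 1
5 + 2 + 2 + 2 + 1 + 1 + 1
4 + 4 + 2 + 1 + 1 + 1 + 1
4 + 3 + 3 + 1 + 1 + 1 + 1
4 + 3 + 2 + 2 + 1 + 1 + 1
4 + 2 + 2 + 2 + 2 + 1 + 1
3 + 3 + 3 + 2 + 1 + 1 + 1
3 + 3 + 2 + 2 + 2 + 1 + 1
3 + 2 + 2 + 2 + 2 + 2 + 1
2 + 2 + 2 + 2 + 2 + 2 + 2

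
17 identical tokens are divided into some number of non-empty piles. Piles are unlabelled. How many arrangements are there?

Direct enumeration gives 297 partitions.

297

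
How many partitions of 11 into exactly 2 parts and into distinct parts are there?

5

The partitions of 11 that satisfy the conditions:
10+1
9+2
8+3
7+4
6+5
That's 5 in total.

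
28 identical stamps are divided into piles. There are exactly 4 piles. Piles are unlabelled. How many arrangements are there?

Enumerating by decreasing first part gives 169 partitions in all.

169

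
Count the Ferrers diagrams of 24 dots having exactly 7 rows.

Systematic enumeration (by largest part, then next-largest, …) yields 201.

201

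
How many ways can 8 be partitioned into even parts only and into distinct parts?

The partitions of 8 that satisfy the conditions:
8
6 + 2

2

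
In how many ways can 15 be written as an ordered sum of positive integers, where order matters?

There are 14 gaps and each independently is a cut or not, giving 2^14 = 16384.

16384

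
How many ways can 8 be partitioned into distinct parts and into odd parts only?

2

Enumerating:
1, 7
3, 5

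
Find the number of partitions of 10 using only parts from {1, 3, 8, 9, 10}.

The partitions of 10 that satisfy the conditions:
10
9 + 1
8 + 1 + 1
3 + 3 + 3 + 1
3 + 3 + 1 + 1 + 1 + 1
3 + 1 + 1 + 1 + 1 + 1 + 1 + 1
1 + 1 + 1 + 1 + 1 + 1 + 1 + 1 + 1 + 1

7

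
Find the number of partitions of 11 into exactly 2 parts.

5

Listing the qualifying partitions of 11:
1 + 10
2 + 9
3 + 8
4 + 7
5 + 6
Counting gives 5.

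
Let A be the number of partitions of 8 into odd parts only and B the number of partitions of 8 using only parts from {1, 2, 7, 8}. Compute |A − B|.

Partitions of 8 into odd parts only: 6.
Partitions of 8 using only parts from {1, 2, 7, 8}: 7.
|6 − 7| = 1.

1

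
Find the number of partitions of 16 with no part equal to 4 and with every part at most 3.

30

A partial list (first 12 by largest part):
3+3+3+3+3+1
3+3+3+3+2+2
3+3+3+3+2+1+1
3+3+3+3+1+1+1+1
3+3+3+2+2+2+1
3+3+3+2+2+1+1+1
3+3+3+2+1+1+1+1+1
3+3+3+1+1+1+1+1+1+1
3+3+2+2+2+2+2
3+3+2+2+2+2+1+1
3+3+2+2+2+1+1+1+1
3+3+2+2+1+1+1+1+1+1
…and 18 more, for 30 total.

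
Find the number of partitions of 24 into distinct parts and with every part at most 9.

23

They are:
9, 8, 7
9, 8, 6, 1
9, 8, 5, 2
9, 8, 4, 3
9, 8, 4, 2, 1
9, 7, 6, 2
9, 7, 5, 3
9, 7, 5, 2, 1
9, 7, 4, 3, 1
9, 6, 5, 4
9, 6, 5, 3, 1
9, 6, 4, 3, 2
9, 5, 4, 3, 2, 1
8, 7, 6, 3
8, 7, 6, 2, 1
8, 7, 5, 4
8, 7, 5, 3, 1
8, 7, 4, 3, 2
8, 6, 5, 4, 1
8, 6, 5, 3, 2
8, 6, 4, 3, 2, 1
7, 6, 5, 4, 2
7, 6, 5, 3, 2, 1
That's 23 in total.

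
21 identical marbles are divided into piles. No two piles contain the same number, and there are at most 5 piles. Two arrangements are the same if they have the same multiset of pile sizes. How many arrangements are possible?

75

There are 75 such partitions.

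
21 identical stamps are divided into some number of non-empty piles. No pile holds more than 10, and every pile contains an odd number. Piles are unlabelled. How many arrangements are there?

There are too many to list fully; the first 12 (by largest part) are:
9+9+3
9+9+1+1+1
9+7+5
9+7+3+1+1
9+7+1+1+1+1+1
9+5+5+1+1
9+5+3+3+1
9+5+3+1+1+1+1
9+5+1+1+1+1+1+1+1
9+3+3+3+3
9+3+3+3+1+1+1
9+3+3+1+1+1+1+1+1
…and 40 more, for 52 total.

52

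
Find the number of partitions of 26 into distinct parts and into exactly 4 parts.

There are too many to list fully; the first 12 (by largest part) are:
20, 3, 2, 1
19, 4, 2, 1
18, 5, 2, 1
18, 4, 3, 1
17, 6, 2, 1
17, 5, 3, 1
17, 4, 3, 2
16, 7, 2, 1
16, 6, 3, 1
16, 5, 4, 1
16, 5, 3, 2
15, 8, 2, 1
…and 52 more, for 64 total.

64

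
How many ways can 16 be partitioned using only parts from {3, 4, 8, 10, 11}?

Listing the qualifying partitions of 16:
3+3+10
8+8
4+4+8
4+4+4+4
3+3+3+3+4
Counting gives 5.

5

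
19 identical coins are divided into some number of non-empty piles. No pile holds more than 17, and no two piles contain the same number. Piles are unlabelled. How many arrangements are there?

52

A partial list (first 12 by largest part):
17, 2
16, 3
16, 2, 1
15, 4
15, 3, 1
14, 5
14, 4, 1
14, 3, 2
13, 6
13, 5, 1
13, 4, 2
13, 3, 2, 1
…and 40 more, for 52 total.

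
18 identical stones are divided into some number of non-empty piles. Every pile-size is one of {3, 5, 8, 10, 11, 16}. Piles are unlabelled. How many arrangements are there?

5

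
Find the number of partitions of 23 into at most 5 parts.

Enumerating by decreasing first part gives 291 partitions in all.

291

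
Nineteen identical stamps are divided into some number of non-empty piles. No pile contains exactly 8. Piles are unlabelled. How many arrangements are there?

Enumerating by decreasing first part gives 434 partitions in all.

434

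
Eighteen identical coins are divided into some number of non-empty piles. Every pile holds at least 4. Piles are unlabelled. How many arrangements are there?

16

They are:
18
14 + 4
13 + 5
12 + 6
11 + 7
10 + 8
10 + 4 + 4
9 + 9
9 + 5 + 4
8 + 6 + 4
8 + 5 + 5
7 + 7 + 4
7 + 6 + 5
6 + 6 + 6
6 + 4 + 4 + 4
5 + 5 + 4 + 4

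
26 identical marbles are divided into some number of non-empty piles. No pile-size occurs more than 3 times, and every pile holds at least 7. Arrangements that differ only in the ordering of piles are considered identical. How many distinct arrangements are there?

13

The partitions of 26 that satisfy the conditions:
26
7+19
8+18
9+17
10+16
11+15
12+14
13+13
7+7+12
7+8+11
7+9+10
8+8+10
8+9+9
That's 13 in total.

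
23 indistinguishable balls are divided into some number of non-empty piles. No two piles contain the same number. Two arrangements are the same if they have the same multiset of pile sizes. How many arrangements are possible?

104

Counting exhaustively, 104 partitions satisfy the conditions.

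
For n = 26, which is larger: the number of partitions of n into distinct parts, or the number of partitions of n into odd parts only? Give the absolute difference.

0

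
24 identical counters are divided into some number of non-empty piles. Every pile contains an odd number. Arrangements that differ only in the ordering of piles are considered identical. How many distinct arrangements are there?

122

There are 122 such partitions.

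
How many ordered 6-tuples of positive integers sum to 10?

126

Place 5 bars in the 9 internal gaps of a row of 10 dots: C(9,5) = 126.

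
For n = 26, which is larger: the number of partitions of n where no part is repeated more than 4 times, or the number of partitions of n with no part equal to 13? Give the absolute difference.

921

Partitions of 26 where no part is repeated more than 4 times: 1414.
Partitions of 26 with no part equal to 13: 2335.
|1414 − 2335| = 921.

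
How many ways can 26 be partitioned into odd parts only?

There are 165 such partitions.

165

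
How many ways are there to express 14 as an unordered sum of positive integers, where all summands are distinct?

The partitions of 14 that satisfy the conditions:
14
1+13
2+12
3+11
1+2+11
4+10
1+3+10
5+9
1+4+9
2+3+9
6+8
1+5+8
2+4+8
1+2+3+8
1+6+7
2+5+7
3+4+7
1+2+4+7
3+5+6
1+2+5+6
1+3+4+6
2+3+4+5

22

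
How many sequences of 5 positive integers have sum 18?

By stars and bars with positive parts, the count is C(17,4) = 2380.

2380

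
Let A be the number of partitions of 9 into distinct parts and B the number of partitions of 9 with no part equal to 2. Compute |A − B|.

7

Partitions of 9 into distinct parts: 8.
Partitions of 9 with no part equal to 2: 15.
|8 − 15| = 7.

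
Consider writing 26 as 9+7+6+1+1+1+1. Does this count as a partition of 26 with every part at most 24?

Yes

The parts sum to 26, and the condition 'no summand exceeds 24' holds.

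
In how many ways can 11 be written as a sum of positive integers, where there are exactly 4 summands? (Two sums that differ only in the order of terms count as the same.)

They are:
8, 1, 1, 1
7, 2, 1, 1
6, 3, 1, 1
6, 2, 2, 1
5, 4, 1, 1
5, 3, 2, 1
5, 2, 2, 2
4, 4, 2, 1
4, 3, 3, 1
4, 3, 2, 2
3, 3, 3, 2
Counting gives 11.

11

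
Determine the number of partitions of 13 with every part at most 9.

94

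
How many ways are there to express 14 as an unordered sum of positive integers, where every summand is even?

15

Listing the qualifying partitions of 14:
14
12+2
10+4
10+2+2
8+6
8+4+2
8+2+2+2
6+6+2
6+4+4
6+4+2+2
6+2+2+2+2
4+4+4+2
4+4+2+2+2
4+2+2+2+2+2
2+2+2+2+2+2+2
Counting gives 15.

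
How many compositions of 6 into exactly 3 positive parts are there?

10

By stars and bars with positive parts, the count is C(5,2) = 10.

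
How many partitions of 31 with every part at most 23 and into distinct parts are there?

Direct enumeration gives 321 partitions.

321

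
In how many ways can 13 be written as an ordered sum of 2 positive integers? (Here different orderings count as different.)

12

Place 1 bars in the 12 internal gaps of a row of 13 dots: C(12,1) = 12.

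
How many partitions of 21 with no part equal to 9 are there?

There are 715 such partitions.

715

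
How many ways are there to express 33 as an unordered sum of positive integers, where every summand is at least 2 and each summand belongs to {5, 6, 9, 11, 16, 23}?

10

They are:
23 + 5 + 5
16 + 11 + 6
16 + 6 + 6 + 5
11 + 11 + 11
11 + 11 + 6 + 5
11 + 6 + 6 + 5 + 5
9 + 9 + 9 + 6
9 + 9 + 5 + 5 + 5
9 + 6 + 6 + 6 + 6
6 + 6 + 6 + 5 + 5 + 5
That's 10 in total.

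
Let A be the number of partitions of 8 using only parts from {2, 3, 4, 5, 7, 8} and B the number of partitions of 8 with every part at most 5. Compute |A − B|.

Partitions of 8 using only parts from {2, 3, 4, 5, 7, 8}: 6.
Partitions of 8 with every part at most 5: 18.
|6 − 18| = 12.

12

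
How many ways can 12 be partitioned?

77

There are 77 such partitions.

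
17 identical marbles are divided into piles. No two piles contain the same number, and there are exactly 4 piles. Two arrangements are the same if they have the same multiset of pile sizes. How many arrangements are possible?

11

They are:
1,2,3,11
1,2,4,10
1,2,5,9
1,3,4,9
1,2,6,8
1,3,5,8
2,3,4,8
1,3,6,7
1,4,5,7
2,3,5,7
2,4,5,6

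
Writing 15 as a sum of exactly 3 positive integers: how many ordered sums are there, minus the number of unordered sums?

Compositions: C(14,2) = 91.
Partitions of 15 into exactly 3 parts: 19.
Difference: 91 − 19 = 72.

72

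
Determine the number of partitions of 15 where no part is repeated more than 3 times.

105

Enumerating by decreasing first part gives 105 partitions in all.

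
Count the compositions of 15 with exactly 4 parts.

364

A composition of 15 into 4 positive parts is chosen by placing 3 dividers among the 14 gaps between 15 units: C(14,3) = 364.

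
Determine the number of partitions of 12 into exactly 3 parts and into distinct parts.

The partitions of 12 that satisfy the conditions:
9+2+1
8+3+1
7+4+1
7+3+2
6+5+1
6+4+2
5+4+3
Counting gives 7.

7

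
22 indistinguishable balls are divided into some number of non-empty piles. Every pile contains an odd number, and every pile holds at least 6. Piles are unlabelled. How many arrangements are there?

Listing the qualifying partitions of 22:
15,7
13,9
11,11

3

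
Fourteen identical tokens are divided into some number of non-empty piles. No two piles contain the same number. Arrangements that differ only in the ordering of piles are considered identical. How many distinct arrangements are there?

22

The partitions of 14 that satisfy the conditions:
14
1 + 13
2 + 12
3 + 11
1 + 2 + 11
4 + 10
1 + 3 + 10
5 + 9
1 + 4 + 9
2 + 3 + 9
6 + 8
1 + 5 + 8
2 + 4 + 8
1 + 2 + 3 + 8
1 + 6 + 7
2 + 5 + 7
3 + 4 + 7
1 + 2 + 4 + 7
3 + 5 + 6
1 + 2 + 5 + 6
1 + 3 + 4 + 6
2 + 3 + 4 + 5
Counting gives 22.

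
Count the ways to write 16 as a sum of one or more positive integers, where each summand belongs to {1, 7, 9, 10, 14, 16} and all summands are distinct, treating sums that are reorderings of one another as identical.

2

The partitions of 16 that satisfy the conditions:
16
9+7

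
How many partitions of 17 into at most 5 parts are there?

119

There are 119 such partitions.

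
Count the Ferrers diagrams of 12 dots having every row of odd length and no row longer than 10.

Listing the qualifying partitions of 12:
9+3
9+1+1+1
7+5
7+3+1+1
7+1+1+1+1+1
5+5+1+1
5+3+3+1
5+3+1+1+1+1
5+1+1+1+1+1+1+1
3+3+3+3
3+3+3+1+1+1
3+3+1+1+1+1+1+1
3+1+1+1+1+1+1+1+1+1
1+1+1+1+1+1+1+1+1+1+1+1

14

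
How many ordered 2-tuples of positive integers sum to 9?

8

Equivalently, choose which 1 of the 8 gaps become plus signs: C(8,1) = 8.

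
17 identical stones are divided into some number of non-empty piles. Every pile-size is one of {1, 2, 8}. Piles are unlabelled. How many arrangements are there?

15

They are:
1 + 8 + 8
1 + 2 + 2 + 2 + 2 + 8
1 + 1 + 1 + 2 + 2 + 2 + 8
1 + 1 + 1 + 1 + 1 + 2 + 2 + 8
1 + 1 + 1 + 1 + 1 + 1 + 1 + 2 + 8
1 + 1 + 1 + 1 + 1 + 1 + 1 + 1 + 1 + 8
1 + 2 + 2 + 2 + 2 + 2 + 2 + 2 + 2
1 + 1 + 1 + 2 + 2 + 2 + 2 + 2 + 2 + 2
1 + 1 + 1 + 1 + 1 + 2 + 2 + 2 + 2 + 2 + 2
1 + 1 + 1 + 1 + 1 + 1 + 1 + 2 + 2 + 2 + 2 + 2
1 + 1 + 1 + 1 + 1 + 1 + 1 + 1 + 1 + 2 + 2 + 2 + 2
1 + 1 + 1 + 1 + 1 + 1 + 1 + 1 + 1 + 1 + 1 + 2 + 2 + 2
1 + 1 + 1 + 1 + 1 + 1 + 1 + 1 + 1 + 1 + 1 + 1 + 1 + 2 + 2
1 + 1 + 1 + 1 + 1 + 1 + 1 + 1 + 1 + 1 + 1 + 1 + 1 + 1 + 1 + 2
1 + 1 + 1 + 1 + 1 + 1 + 1 + 1 + 1 + 1 + 1 + 1 + 1 + 1 + 1 + 1 + 1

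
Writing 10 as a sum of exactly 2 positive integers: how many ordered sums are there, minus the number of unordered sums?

4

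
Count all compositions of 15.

16384

Each of the 14 gaps between 15 units is either a break or not: 2^14 = 16384.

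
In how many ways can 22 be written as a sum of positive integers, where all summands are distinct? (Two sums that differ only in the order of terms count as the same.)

Counting exhaustively, 89 partitions satisfy the conditions.

89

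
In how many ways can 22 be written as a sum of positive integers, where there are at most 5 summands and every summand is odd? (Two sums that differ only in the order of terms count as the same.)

Listing the qualifying partitions of 22:
21, 1
19, 3
19, 1, 1, 1
17, 5
17, 3, 1, 1
15, 7
15, 5, 1, 1
15, 3, 3, 1
13, 9
13, 7, 1, 1
13, 5, 3, 1
13, 3, 3, 3
11, 11
11, 9, 1, 1
11, 7, 3, 1
11, 5, 5, 1
11, 5, 3, 3
9, 9, 3, 1
9, 7, 5, 1
9, 7, 3, 3
9, 5, 5, 3
7, 7, 7, 1
7, 7, 5, 3
7, 5, 5, 5
Counting gives 24.

24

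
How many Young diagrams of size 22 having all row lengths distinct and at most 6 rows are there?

Systematic enumeration (by largest part, then next-largest, …) yields 89.

89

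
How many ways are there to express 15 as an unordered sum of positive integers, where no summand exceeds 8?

146

A full systematic count gives 146.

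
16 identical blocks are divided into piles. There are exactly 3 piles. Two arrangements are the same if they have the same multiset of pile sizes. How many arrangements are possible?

21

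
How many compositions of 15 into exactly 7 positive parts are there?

By stars and bars with positive parts, the count is C(14,6) = 3003.

3003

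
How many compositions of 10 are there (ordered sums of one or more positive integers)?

Each of the 9 gaps between 10 units is either a break or not: 2^9 = 512.

512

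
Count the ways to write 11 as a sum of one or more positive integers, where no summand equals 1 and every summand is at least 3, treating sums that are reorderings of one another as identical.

6

Listing the qualifying partitions of 11:
11
8 + 3
7 + 4
6 + 5
5 + 3 + 3
4 + 4 + 3
Counting gives 6.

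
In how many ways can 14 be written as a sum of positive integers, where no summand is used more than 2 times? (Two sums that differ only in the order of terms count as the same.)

There are too many to list fully; the first 12 (by largest part) are:
14
13,1
12,2
12,1,1
11,3
11,2,1
10,4
10,3,1
10,2,2
10,2,1,1
9,5
9,4,1
…and 45 more, for 57 total.

57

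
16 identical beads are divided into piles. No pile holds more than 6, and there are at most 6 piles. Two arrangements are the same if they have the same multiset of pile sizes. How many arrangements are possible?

A partial list (first 12 by largest part):
6+6+4
6+6+3+1
6+6+2+2
6+6+2+1+1
6+6+1+1+1+1
6+5+5
6+5+4+1
6+5+3+2
6+5+3+1+1
6+5+2+2+1
6+5+2+1+1+1
6+4+4+2
…and 43 more, for 55 total.

55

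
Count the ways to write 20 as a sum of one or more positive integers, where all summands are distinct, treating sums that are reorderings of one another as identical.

There are too many to list fully; the first 12 (by largest part) are:
20
19,1
18,2
17,3
17,2,1
16,4
16,3,1
15,5
15,4,1
15,3,2
14,6
14,5,1
…and 52 more, for 64 total.

64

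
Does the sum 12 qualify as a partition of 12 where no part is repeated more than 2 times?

Yes

The parts sum to 12, and the condition 'no summand is used more than 2 times' holds.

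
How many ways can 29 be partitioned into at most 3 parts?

85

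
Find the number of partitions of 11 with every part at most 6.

There are too many to list fully; the first 12 (by largest part) are:
6,5
6,4,1
6,3,2
6,3,1,1
6,2,2,1
6,2,1,1,1
6,1,1,1,1,1
5,5,1
5,4,2
5,4,1,1
5,3,3
5,3,2,1
…and 32 more, for 44 total.

44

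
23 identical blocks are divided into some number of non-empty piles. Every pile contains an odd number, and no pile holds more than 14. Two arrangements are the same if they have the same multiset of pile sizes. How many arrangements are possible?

90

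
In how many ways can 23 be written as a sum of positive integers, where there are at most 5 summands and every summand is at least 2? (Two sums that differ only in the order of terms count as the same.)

Enumerating by decreasing first part gives 155 partitions in all.

155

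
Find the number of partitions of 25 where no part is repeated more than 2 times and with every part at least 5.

27

There are too many to list fully; the first 12 (by largest part) are:
25
20,5
19,6
18,7
17,8
16,9
15,10
15,5,5
14,11
14,6,5
13,12
13,7,5
…and 15 more, for 27 total.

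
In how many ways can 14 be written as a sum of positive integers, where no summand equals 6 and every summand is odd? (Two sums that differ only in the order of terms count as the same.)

22

They are:
13+1
11+3
11+1+1+1
9+5
9+3+1+1
9+1+1+1+1+1
7+7
7+5+1+1
7+3+3+1
7+3+1+1+1+1
7+1+1+1+1+1+1+1
5+5+3+1
5+5+1+1+1+1
5+3+3+3
5+3+3+1+1+1
5+3+1+1+1+1+1+1
5+1+1+1+1+1+1+1+1+1
3+3+3+3+1+1
3+3+3+1+1+1+1+1
3+3+1+1+1+1+1+1+1+1
3+1+1+1+1+1+1+1+1+1+1+1
1+1+1+1+1+1+1+1+1+1+1+1+1+1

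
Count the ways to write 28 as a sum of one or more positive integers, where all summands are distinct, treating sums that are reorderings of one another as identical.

222

Direct enumeration gives 222 partitions.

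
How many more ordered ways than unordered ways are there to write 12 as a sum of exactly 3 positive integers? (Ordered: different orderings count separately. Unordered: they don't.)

Ordered (compositions into 3 parts): C(11,2) = 55.
Partitions of 12 into exactly 3 parts: 12.
Difference: 55 − 12 = 43.

43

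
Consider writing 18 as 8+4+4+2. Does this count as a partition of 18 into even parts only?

The parts sum to 18, and the condition 'every summand is even' holds.

Yes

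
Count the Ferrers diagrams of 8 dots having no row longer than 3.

The partitions of 8 that satisfy the conditions:
2, 3, 3
1, 1, 3, 3
1, 2, 2, 3
1, 1, 1, 2, 3
1, 1, 1, 1, 1, 3
2, 2, 2, 2
1, 1, 2, 2, 2
1, 1, 1, 1, 2, 2
1, 1, 1, 1, 1, 1, 2
1, 1, 1, 1, 1, 1, 1, 1
That's 10 in total.

10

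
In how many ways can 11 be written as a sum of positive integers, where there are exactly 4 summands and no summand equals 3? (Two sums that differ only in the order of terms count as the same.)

6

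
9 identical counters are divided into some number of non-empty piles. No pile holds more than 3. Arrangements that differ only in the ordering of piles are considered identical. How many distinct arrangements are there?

They are:
3,3,3
3,3,2,1
3,3,1,1,1
3,2,2,2
3,2,2,1,1
3,2,1,1,1,1
3,1,1,1,1,1,1
2,2,2,2,1
2,2,2,1,1,1
2,2,1,1,1,1,1
2,1,1,1,1,1,1,1
1,1,1,1,1,1,1,1,1
Counting gives 12.

12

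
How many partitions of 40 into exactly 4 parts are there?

Enumerating by decreasing first part gives 478 partitions in all.

478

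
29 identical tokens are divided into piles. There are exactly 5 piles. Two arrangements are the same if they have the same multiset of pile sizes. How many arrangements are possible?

333

A full systematic count gives 333.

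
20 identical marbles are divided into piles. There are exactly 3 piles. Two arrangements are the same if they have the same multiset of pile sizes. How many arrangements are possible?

33

A partial list (first 12 by largest part):
18+1+1
17+2+1
16+3+1
16+2+2
15+4+1
15+3+2
14+5+1
14+4+2
14+3+3
13+6+1
13+5+2
13+4+3
…and 21 more, for 33 total.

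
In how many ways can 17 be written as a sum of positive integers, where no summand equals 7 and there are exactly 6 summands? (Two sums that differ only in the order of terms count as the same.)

A partial list (first 12 by largest part):
1 + 1 + 1 + 1 + 1 + 12
1 + 1 + 1 + 1 + 2 + 11
1 + 1 + 1 + 1 + 3 + 10
1 + 1 + 1 + 2 + 2 + 10
1 + 1 + 1 + 1 + 4 + 9
1 + 1 + 1 + 2 + 3 + 9
1 + 1 + 2 + 2 + 2 + 9
1 + 1 + 1 + 1 + 5 + 8
1 + 1 + 1 + 2 + 4 + 8
1 + 1 + 1 + 3 + 3 + 8
1 + 1 + 2 + 2 + 3 + 8
1 + 2 + 2 + 2 + 2 + 8
…and 25 more, for 37 total.

37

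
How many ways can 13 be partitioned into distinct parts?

18

Enumerating:
13
12+1
11+2
10+3
10+2+1
9+4
9+3+1
8+5
8+4+1
8+3+2
7+6
7+5+1
7+4+2
7+3+2+1
6+5+2
6+4+3
6+4+2+1
5+4+3+1
Counting gives 18.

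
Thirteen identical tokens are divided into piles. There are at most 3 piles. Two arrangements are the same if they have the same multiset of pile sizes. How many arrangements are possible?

21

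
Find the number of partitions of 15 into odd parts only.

A partial list (first 12 by largest part):
15
1, 1, 13
1, 3, 11
1, 1, 1, 1, 11
1, 5, 9
3, 3, 9
1, 1, 1, 3, 9
1, 1, 1, 1, 1, 1, 9
1, 7, 7
3, 5, 7
1, 1, 1, 5, 7
1, 1, 3, 3, 7
…and 15 more, for 27 total.

27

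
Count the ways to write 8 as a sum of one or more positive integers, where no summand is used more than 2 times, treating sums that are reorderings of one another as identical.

Listing the qualifying partitions of 8:
8
7,1
6,2
6,1,1
5,3
5,2,1
4,4
4,3,1
4,2,2
4,2,1,1
3,3,2
3,3,1,1
3,2,2,1

13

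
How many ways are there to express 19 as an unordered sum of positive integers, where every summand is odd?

A partial list (first 12 by largest part):
19
17+1+1
15+3+1
15+1+1+1+1
13+5+1
13+3+3
13+3+1+1+1
13+1+1+1+1+1+1
11+7+1
11+5+3
11+5+1+1+1
11+3+3+1+1
…and 42 more, for 54 total.

54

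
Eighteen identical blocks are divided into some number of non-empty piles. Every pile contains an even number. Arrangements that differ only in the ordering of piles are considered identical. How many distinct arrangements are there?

30

There are too many to list fully; the first 12 (by largest part) are:
18
16+2
14+4
14+2+2
12+6
12+4+2
12+2+2+2
10+8
10+6+2
10+4+4
10+4+2+2
10+2+2+2+2
…and 18 more, for 30 total.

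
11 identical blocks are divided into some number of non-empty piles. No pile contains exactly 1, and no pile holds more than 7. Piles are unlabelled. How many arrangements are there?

11

The partitions of 11 that satisfy the conditions:
4 + 7
2 + 2 + 7
5 + 6
2 + 3 + 6
2 + 4 + 5
3 + 3 + 5
2 + 2 + 2 + 5
3 + 4 + 4
2 + 2 + 3 + 4
2 + 3 + 3 + 3
2 + 2 + 2 + 2 + 3
Counting gives 11.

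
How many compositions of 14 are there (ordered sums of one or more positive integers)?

There are 13 gaps and each independently is a cut or not, giving 2^13 = 8192.

8192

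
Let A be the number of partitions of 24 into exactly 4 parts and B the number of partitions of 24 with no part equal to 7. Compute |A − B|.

Partitions of 24 into exactly 4 parts: 108.
Partitions of 24 with no part equal to 7: 1278.
|108 − 1278| = 1170.

1170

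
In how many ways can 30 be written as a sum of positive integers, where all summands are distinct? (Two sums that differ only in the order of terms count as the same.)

296

A full systematic count gives 296.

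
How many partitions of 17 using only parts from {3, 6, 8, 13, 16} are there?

2

The partitions of 17 that satisfy the conditions:
8 + 6 + 3
8 + 3 + 3 + 3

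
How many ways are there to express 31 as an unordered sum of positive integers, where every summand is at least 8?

17

They are:
31
23 + 8
22 + 9
21 + 10
20 + 11
19 + 12
18 + 13
17 + 14
16 + 15
15 + 8 + 8
14 + 9 + 8
13 + 10 + 8
13 + 9 + 9
12 + 11 + 8
12 + 10 + 9
11 + 11 + 9
11 + 10 + 10
Counting gives 17.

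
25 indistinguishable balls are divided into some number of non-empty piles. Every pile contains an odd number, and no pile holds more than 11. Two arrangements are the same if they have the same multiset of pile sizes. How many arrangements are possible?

There are 103 such partitions.

103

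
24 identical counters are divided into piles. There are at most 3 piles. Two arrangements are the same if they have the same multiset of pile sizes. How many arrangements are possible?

There are too many to list fully; the first 12 (by largest part) are:
24
23,1
22,2
22,1,1
21,3
21,2,1
20,4
20,3,1
20,2,2
19,5
19,4,1
19,3,2
…and 49 more, for 61 total.

61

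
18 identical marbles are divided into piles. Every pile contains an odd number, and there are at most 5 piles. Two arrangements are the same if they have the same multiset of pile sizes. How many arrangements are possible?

Listing the qualifying partitions of 18:
17+1
15+3
15+1+1+1
13+5
13+3+1+1
11+7
11+5+1+1
11+3+3+1
9+9
9+7+1+1
9+5+3+1
9+3+3+3
7+7+3+1
7+5+5+1
7+5+3+3
5+5+5+3
That's 16 in total.

16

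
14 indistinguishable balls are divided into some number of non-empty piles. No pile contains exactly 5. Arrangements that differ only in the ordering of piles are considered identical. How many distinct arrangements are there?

105

Counting exhaustively, 105 partitions satisfy the conditions.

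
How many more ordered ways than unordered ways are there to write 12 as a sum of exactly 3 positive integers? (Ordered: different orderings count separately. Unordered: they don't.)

43

Compositions: C(11,2) = 55.
Unordered (partitions into 3 parts): 12.
Difference: 55 − 12 = 43.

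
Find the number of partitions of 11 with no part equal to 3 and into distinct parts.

8

Listing the qualifying partitions of 11:
11
10+1
9+2
8+2+1
7+4
6+5
6+4+1
5+4+2
Counting gives 8.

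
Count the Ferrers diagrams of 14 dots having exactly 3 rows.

16

The partitions of 14 that satisfy the conditions:
12,1,1
11,2,1
10,3,1
10,2,2
9,4,1
9,3,2
8,5,1
8,4,2
8,3,3
7,6,1
7,5,2
7,4,3
6,6,2
6,5,3
6,4,4
5,5,4
That's 16 in total.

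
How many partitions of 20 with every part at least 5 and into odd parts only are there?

The partitions of 20 that satisfy the conditions:
15 + 5
13 + 7
11 + 9
5 + 5 + 5 + 5
Counting gives 4.

4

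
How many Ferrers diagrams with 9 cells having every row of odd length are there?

8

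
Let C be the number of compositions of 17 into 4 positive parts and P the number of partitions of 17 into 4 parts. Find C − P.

521

Compositions: C(16,3) = 560.
Partitions of 17 into exactly 4 parts: 39.
Difference: 560 − 39 = 521.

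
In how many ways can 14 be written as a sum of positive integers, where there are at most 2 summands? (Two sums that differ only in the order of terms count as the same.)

8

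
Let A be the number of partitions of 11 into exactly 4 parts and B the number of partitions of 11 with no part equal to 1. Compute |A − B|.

3

Partitions of 11 into exactly 4 parts: 11.
Partitions of 11 with no part equal to 1: 14.
|11 − 14| = 3.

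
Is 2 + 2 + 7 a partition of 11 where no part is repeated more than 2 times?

The parts sum to 11, and the condition 'no summand is used more than 2 times' holds.

Yes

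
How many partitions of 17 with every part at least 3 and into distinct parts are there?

12

The partitions of 17 that satisfy the conditions:
17
14+3
13+4
12+5
11+6
10+7
10+4+3
9+8
9+5+3
8+6+3
8+5+4
7+6+4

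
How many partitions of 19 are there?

490

Direct enumeration gives 490 partitions.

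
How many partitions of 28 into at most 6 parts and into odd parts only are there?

85

Direct enumeration gives 85 partitions.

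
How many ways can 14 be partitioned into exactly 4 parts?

They are:
1+1+1+11
1+1+2+10
1+1+3+9
1+2+2+9
1+1+4+8
1+2+3+8
2+2+2+8
1+1+5+7
1+2+4+7
1+3+3+7
2+2+3+7
1+1+6+6
1+2+5+6
1+3+4+6
2+2+4+6
2+3+3+6
1+3+5+5
2+2+5+5
1+4+4+5
2+3+4+5
3+3+3+5
2+4+4+4
3+3+4+4

23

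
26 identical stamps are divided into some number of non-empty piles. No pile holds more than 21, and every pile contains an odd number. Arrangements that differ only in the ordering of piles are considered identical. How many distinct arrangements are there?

162

Counting exhaustively, 162 partitions satisfy the conditions.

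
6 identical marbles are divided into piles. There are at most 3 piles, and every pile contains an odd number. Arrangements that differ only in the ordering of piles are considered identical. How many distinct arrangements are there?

2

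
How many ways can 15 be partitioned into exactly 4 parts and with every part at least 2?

They are:
2, 2, 2, 9
2, 2, 3, 8
2, 2, 4, 7
2, 3, 3, 7
2, 2, 5, 6
2, 3, 4, 6
3, 3, 3, 6
2, 3, 5, 5
2, 4, 4, 5
3, 3, 4, 5
3, 4, 4, 4
Counting gives 11.

11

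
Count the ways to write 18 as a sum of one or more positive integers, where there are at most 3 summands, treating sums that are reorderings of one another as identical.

37

A partial list (first 12 by largest part):
18
17+1
16+2
16+1+1
15+3
15+2+1
14+4
14+3+1
14+2+2
13+5
13+4+1
13+3+2
…and 25 more, for 37 total.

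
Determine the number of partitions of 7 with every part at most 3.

8

They are:
1+3+3
2+2+3
1+1+2+3
1+1+1+1+3
1+2+2+2
1+1+1+2+2
1+1+1+1+1+2
1+1+1+1+1+1+1
Counting gives 8.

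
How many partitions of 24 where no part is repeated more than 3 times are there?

722

Direct enumeration gives 722 partitions.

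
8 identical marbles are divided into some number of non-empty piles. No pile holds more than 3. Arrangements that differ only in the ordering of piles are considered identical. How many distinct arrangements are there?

10

They are:
3+3+2
3+3+1+1
3+2+2+1
3+2+1+1+1
3+1+1+1+1+1
2+2+2+2
2+2+2+1+1
2+2+1+1+1+1
2+1+1+1+1+1+1
1+1+1+1+1+1+1+1
Counting gives 10.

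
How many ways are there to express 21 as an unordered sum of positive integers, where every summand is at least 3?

60

There are too many to list fully; the first 12 (by largest part) are:
21
18+3
17+4
16+5
15+6
15+3+3
14+7
14+4+3
13+8
13+5+3
13+4+4
12+9
…and 48 more, for 60 total.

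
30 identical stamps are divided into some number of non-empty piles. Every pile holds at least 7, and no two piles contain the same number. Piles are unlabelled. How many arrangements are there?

16

Listing the qualifying partitions of 30:
30
7, 23
8, 22
9, 21
10, 20
11, 19
12, 18
13, 17
14, 16
7, 8, 15
7, 9, 14
7, 10, 13
8, 9, 13
7, 11, 12
8, 10, 12
9, 10, 11
That's 16 in total.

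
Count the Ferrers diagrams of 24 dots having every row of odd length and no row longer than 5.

There are too many to list fully; the first 12 (by largest part) are:
1+3+5+5+5+5
1+1+1+1+5+5+5+5
3+3+3+5+5+5
1+1+1+3+3+5+5+5
1+1+1+1+1+1+3+5+5+5
1+1+1+1+1+1+1+1+1+5+5+5
1+1+3+3+3+3+5+5
1+1+1+1+1+3+3+3+5+5
1+1+1+1+1+1+1+1+3+3+5+5
1+1+1+1+1+1+1+1+1+1+1+3+5+5
1+1+1+1+1+1+1+1+1+1+1+1+1+1+5+5
1+3+3+3+3+3+3+5
…and 15 more, for 27 total.

27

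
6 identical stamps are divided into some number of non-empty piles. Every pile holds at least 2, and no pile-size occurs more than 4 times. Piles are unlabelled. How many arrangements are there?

They are:
6
2 + 4
3 + 3
2 + 2 + 2

4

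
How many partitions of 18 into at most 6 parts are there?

There are 199 such partitions.

199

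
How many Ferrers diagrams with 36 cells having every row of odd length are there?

668

Direct enumeration gives 668 partitions.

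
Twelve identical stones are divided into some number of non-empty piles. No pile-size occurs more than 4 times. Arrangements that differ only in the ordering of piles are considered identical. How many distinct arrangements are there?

60

A partial list (first 12 by largest part):
12
11 + 1
10 + 2
10 + 1 + 1
9 + 3
9 + 2 + 1
9 + 1 + 1 + 1
8 + 4
8 + 3 + 1
8 + 2 + 2
8 + 2 + 1 + 1
8 + 1 + 1 + 1 + 1
…and 48 more, for 60 total.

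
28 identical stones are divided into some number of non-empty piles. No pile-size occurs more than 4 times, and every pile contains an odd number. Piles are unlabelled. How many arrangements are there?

A full systematic count gives 104.

104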